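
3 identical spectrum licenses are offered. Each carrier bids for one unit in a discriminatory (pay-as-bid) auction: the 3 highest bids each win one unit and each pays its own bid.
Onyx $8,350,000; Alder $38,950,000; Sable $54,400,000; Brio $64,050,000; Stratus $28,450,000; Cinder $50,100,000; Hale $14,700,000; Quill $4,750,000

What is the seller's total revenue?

Sorting: 64,050,000 (Brio), 54,400,000 (Sable), 50,100,000 (Cinder), 38,950,000 (Alder), 28,450,000 (Stratus), …
The 3 highest are Brio, Sable, Cinder.
Total revenue = 64,050,000 + 54,400,000 + 50,100,000 = $168,550,000.

Total revenue: $168,550,000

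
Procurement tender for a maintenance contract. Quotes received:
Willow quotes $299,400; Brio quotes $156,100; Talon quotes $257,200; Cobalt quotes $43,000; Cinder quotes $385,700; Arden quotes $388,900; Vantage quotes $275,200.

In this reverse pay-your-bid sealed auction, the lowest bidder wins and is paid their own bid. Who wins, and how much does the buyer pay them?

Cobalt is paid $43,000

Sorting bids: 43,000 (Cobalt) < 156,100 (Brio) < 257,200 (Talon) < 275,200 (Vantage) < 299,400 (Willow) < 385,700 (Cinder) < …
Cobalt has the lowest bid and is paid exactly that: $43,000.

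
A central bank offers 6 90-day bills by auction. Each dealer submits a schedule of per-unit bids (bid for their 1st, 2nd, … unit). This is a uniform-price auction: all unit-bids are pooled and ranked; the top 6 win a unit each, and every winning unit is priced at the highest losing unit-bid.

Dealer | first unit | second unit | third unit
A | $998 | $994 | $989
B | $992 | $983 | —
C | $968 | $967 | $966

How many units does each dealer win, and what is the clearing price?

All unit-bids, highest first — top 6: 998 (A-1), 994 (A-2), 992 (B-1), 989 (A-3), 983 (B-2), 968 (C-1)
First bid not allocated: $967.
Allocation: A 3, B 2, C 1.

A 3, B 2, C 1; clearing price $967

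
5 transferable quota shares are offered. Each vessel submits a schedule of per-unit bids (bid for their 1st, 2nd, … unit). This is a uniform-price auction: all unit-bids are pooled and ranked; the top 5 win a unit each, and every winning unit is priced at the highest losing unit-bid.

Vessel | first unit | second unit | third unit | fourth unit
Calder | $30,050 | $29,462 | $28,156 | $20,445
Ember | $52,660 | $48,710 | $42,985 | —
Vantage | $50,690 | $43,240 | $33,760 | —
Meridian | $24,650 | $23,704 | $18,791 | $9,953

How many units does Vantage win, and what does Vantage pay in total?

Vantage: 2 units, pays $67,520

Merging the schedules and taking the best 5: 52,660 (Ember-1), 50,690 (Vantage-1), 48,710 (Ember-2), 43,240 (Vantage-2), 42,985 (Ember-3)
First bid not allocated: $33,760.
Vantage wins 2 unit(s) at $33,760 each.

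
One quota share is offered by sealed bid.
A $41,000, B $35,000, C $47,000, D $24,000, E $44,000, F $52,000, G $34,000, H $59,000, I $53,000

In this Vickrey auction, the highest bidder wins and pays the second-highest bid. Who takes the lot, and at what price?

H pays $53,000

Rule: the highest bidder wins and pays the second-highest bid.
Sorting bids: 59,000 (H) > 53,000 (I) > 52,000 (F) > 47,000 (C) > 44,000 (E) > 41,000 (A) > …
H is highest; pays the second-highest bid, $53,000.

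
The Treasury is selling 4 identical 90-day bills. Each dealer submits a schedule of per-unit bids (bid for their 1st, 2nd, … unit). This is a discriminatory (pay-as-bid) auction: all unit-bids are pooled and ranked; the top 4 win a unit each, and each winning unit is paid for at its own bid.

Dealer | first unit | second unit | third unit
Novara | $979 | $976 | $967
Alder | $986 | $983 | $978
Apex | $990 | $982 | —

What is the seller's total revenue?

Total revenue: $3,941

Pooled unit-bids ranked (top 4): 990 (Apex-1), 986 (Alder-1), 983 (Alder-2), 982 (Apex-2)
Next rejected bid: $979 (not a price — pay-as-bid).
Each winning unit pays its own bid.
Revenue = 990 + 986 + 983 + 982 = $3,941.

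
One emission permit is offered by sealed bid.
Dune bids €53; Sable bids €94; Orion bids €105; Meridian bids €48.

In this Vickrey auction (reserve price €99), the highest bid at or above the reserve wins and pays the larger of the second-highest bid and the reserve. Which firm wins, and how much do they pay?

Rule: the highest bid at or above the reserve wins and pays the larger of the second-highest bid and the reserve.
Bids in order: 105 (Orion) > 94 (Sable) > 53 (Dune) > 48 (Meridian)
Orion has the top bid at or above the reserve (€105).
Second-highest bid €94 is below the reserve €99, so the reserve binds → payment €99.

Orion pays €99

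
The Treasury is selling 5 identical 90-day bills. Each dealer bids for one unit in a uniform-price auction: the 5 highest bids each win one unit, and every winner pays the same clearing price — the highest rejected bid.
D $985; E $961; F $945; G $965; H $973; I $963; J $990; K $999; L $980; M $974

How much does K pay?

Bids ranked high→low: 999 (K), 990 (J), 985 (D), 980 (L), 974 (M), 973 (H), 965 (G), …
Top 5: K, J, D, L, M.
First losing bid is H's $973, which sets the uniform price.
K wins → pays $973.

K pays $973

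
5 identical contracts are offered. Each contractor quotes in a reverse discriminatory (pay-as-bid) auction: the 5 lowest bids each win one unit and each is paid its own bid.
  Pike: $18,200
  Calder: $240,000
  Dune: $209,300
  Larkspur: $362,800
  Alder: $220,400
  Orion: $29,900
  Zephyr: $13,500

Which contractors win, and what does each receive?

Zephyr $13,500, Pike $18,200, Orion $29,900, Dune $209,300, Alder $220,400

Sorting: 13,500 (Zephyr), 18,200 (Pike), 29,900 (Orion), 209,300 (Dune), 220,400 (Alder), 240,000 (Calder), 362,800 (Larkspur)
The 5 lowest are Zephyr, Pike, Orion, Dune, Alder.
Each winner is paid its own bid: Zephyr $13,500, Pike $18,200, Orion $29,900, Dune $209,300, Alder $220,400.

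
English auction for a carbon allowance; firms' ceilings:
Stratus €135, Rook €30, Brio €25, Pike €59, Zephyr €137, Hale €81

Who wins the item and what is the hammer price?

Zephyr wins at €135

Limits in order: 137 (Zephyr) > 135 (Stratus) > 81 (Hale) > 59 (Pike) > 30 (Rook) > 25 (Brio)
Stratus is the last rival to drop out, at €135; Zephyr remains and wins at that price.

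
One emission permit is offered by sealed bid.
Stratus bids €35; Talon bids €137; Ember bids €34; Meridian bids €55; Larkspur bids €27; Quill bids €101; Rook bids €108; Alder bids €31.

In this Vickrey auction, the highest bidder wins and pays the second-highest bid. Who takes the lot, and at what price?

Talon pays €108

Bids in order: 137 (Talon) > 108 (Rook) > 101 (Quill) > 55 (Meridian) > 35 (Stratus) > 34 (Ember) > …
Second-price: Talon pays Rook's bid of €108.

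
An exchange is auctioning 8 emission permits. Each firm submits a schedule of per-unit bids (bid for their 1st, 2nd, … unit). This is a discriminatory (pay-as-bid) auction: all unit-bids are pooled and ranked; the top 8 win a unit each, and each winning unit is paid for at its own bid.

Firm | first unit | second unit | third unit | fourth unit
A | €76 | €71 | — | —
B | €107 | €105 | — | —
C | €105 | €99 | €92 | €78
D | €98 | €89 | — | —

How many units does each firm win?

Merging the schedules and taking the best 8: 107 (B-1), 105 (B-2), 105 (C-1), 99 (C-2), 98 (D-1), 92 (C-3), 89 (D-2), 78 (C-4)
Next rejected bid: €76 (not a price — pay-as-bid).
Allocation: B 2, C 4, D 2.

B 2, C 4, D 2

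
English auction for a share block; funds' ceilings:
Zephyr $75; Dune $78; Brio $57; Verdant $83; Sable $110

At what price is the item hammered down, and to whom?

Rule: the price rises until one bidder remains; the winner pays the price at which the last rival dropped out.
Sorting limits: 110 (Sable) > 83 (Verdant) > 78 (Dune) > 75 (Zephyr) > 57 (Brio)
Once the price passes $83, only Sable is left; the hammer falls at Verdant's limit of $83.

Sable wins at $83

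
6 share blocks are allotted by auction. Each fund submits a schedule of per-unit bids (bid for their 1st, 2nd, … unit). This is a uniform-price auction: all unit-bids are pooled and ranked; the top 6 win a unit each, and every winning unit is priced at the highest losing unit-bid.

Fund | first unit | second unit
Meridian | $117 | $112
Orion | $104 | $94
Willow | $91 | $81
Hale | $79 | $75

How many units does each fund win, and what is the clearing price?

All unit-bids, highest first — top 6: 117 (Meridian-1), 112 (Meridian-2), 104 (Orion-1), 94 (Orion-2), 91 (Willow-1), 81 (Willow-2)
The (k+1)-th unit-bid is $79.
Allocation: Meridian 2, Orion 2, Willow 2.

Meridian 2, Orion 2, Willow 2; clearing price $79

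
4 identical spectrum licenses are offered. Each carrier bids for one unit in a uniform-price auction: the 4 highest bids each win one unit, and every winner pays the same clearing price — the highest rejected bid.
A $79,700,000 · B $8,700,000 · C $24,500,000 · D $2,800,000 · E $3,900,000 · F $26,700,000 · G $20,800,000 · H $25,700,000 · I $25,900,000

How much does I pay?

Sorting: 79,700,000 (A), 26,700,000 (F), 25,900,000 (I), 25,700,000 (H), 24,500,000 (C), 20,800,000 (G), …
The 4 highest are A, F, I, H.
Clearing price = highest rejected bid = $24,500,000.
I wins → pays $24,500,000.

I pays $24,500,000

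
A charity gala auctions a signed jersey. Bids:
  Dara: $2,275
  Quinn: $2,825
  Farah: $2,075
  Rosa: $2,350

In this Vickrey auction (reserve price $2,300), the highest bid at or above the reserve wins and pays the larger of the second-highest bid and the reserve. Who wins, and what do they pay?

Rule: the highest bid at or above the reserve wins and pays the larger of the second-highest bid and the reserve.
Bids in order: 2,825 (Quinn) > 2,350 (Rosa) > 2,275 (Dara) > 2,075 (Farah)
Quinn has the top bid at or above the reserve ($2,825).
Second-highest bid $2,350 exceeds the reserve $2,300 → payment $2,350.

Quinn pays $2,350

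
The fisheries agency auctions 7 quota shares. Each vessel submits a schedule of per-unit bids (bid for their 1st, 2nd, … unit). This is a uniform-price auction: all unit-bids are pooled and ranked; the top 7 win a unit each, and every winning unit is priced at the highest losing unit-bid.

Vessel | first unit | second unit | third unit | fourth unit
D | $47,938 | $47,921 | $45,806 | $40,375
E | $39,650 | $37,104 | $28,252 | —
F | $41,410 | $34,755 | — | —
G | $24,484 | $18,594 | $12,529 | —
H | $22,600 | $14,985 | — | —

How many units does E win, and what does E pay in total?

Merging the schedules and taking the best 7: 47,938 (D-1), 47,921 (D-2), 45,806 (D-3), 41,410 (F-1), 40,375 (D-4), 39,650 (E-1), 37,104 (E-2)
The (k+1)-th unit-bid is $34,755.
E wins 2 unit(s) at $34,755 each.

E: 2 units, pays $69,510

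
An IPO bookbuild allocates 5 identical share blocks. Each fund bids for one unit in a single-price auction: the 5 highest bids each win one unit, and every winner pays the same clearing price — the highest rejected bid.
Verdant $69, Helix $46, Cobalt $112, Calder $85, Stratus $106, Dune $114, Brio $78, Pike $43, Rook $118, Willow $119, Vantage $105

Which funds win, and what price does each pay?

Sorting: 119 (Willow), 118 (Rook), 114 (Dune), 112 (Cobalt), 106 (Stratus), 105 (Vantage), 85 (Calder), …
Winners (5 units): Willow, Rook, Dune, Cobalt, Stratus.
First losing bid is Vantage's $105, which sets the uniform price.

Willow, Rook, Dune, Cobalt, Stratus; each pays $105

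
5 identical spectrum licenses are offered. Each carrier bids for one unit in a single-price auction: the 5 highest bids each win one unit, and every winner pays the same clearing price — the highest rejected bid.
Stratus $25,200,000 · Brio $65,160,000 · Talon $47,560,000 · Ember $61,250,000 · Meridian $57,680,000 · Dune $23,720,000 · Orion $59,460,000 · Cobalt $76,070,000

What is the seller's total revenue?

Total revenue: $237,800,000

Ordering the bids: 76,070,000 (Cobalt), 65,160,000 (Brio), 61,250,000 (Ember), 59,460,000 (Orion), 57,680,000 (Meridian), 47,560,000 (Talon), 25,200,000 (Stratus), …
The 5 highest are Cobalt, Brio, Ember, Orion, Meridian.
First losing bid is Talon's $47,560,000, which sets the uniform price.
Total revenue = 5 × $47,560,000 = $237,800,000.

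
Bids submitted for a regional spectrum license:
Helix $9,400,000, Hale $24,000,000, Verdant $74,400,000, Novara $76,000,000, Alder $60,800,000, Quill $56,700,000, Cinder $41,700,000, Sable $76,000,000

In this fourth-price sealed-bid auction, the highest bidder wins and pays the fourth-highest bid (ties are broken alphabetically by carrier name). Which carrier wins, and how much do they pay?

Novara pays $60,800,000

Bids in order: 76,000,000 (Novara) > 76,000,000 (Sable) > 74,400,000 (Verdant) > 60,800,000 (Alder) > 56,700,000 (Quill) > 41,700,000 (Cinder) > …
Tie at $76,000,000 → Novara wins by tie-break.
Novara is highest; pays the fourth-highest bid, $60,800,000.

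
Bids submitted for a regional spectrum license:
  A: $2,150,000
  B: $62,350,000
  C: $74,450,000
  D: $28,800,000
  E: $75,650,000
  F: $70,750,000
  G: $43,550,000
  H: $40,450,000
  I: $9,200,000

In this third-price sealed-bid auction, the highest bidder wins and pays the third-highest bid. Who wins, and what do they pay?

Third-price sealed-bid auction: the highest bidder wins and pays the third-highest bid.
Sorting bids: 75,650,000 (E) > 74,450,000 (C) > 70,750,000 (F) > 62,350,000 (B) > 43,550,000 (G) > 40,450,000 (H) > …
E wins; payment is bid #3 in the ranking = $70,750,000.

E pays $70,750,000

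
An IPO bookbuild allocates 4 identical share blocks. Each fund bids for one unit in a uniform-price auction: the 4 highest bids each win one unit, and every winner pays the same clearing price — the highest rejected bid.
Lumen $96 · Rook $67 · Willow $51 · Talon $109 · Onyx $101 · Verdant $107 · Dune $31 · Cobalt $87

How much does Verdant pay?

Verdant pays $87

Bids ranked high→low: 109 (Talon), 107 (Verdant), 101 (Onyx), 96 (Lumen), 87 (Cobalt), 67 (Rook), …
Top 4: Talon, Verdant, Onyx, Lumen.
Clearing price = highest rejected bid = $87.
Verdant wins → pays $87.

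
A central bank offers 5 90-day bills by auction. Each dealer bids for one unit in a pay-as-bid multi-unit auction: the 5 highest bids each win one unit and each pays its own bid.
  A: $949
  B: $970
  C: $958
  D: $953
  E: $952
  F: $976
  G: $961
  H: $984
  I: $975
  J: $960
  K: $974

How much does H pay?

H pays $984

Sorting: 984 (H), 976 (F), 975 (I), 974 (K), 970 (B), 961 (G), 960 (J), …
The 5 highest are H, F, I, K, B.
H wins → own bid $984.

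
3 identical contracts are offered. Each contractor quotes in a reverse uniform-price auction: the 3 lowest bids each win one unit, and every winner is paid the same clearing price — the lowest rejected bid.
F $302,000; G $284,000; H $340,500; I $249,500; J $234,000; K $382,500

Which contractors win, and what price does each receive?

Ordering the bids: 234,000 (J), 249,500 (I), 284,000 (G), 302,000 (F), 340,500 (H), …
Winners (3 units): J, I, G.
Clearing price = lowest rejected bid = $302,000.

J, I, G; each is paid $302,000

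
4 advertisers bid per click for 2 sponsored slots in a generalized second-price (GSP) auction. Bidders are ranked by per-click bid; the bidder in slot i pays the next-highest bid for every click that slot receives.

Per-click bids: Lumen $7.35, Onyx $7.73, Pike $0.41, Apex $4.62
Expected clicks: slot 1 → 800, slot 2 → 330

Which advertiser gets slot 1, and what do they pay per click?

Onyx; $7.35 per click

Ranked by bid: $7.73 (Onyx) > $7.35 (Lumen) > $4.62 (Apex) > …
Slot 1 goes to the first-ranked bidder, Onyx, who pays the next bid down: $7.35/click.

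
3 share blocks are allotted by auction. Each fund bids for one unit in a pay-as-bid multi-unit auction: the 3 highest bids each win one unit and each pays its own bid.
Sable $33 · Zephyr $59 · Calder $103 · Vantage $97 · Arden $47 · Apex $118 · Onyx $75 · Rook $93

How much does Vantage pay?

Sorting: 118 (Apex), 103 (Calder), 97 (Vantage), 93 (Rook), 75 (Onyx), …
Winners (3 units): Apex, Calder, Vantage.
Vantage wins → own bid $97.

Vantage pays $97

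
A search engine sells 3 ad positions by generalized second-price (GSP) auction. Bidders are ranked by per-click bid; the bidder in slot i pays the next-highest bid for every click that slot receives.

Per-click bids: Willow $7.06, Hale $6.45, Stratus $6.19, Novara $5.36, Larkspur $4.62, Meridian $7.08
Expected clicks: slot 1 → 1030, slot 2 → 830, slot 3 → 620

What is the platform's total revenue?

Total revenue: $16463.10

Sorting advertisers: $7.08 (Meridian) > $7.06 (Willow) > $6.45 (Hale) > $6.19 (Stratus) > …
Slot 1: Meridian pays $7.06 × 1030 = $7271.80
Slot 2: Willow pays $6.45 × 830 = $5353.50
Slot 3: Hale pays $6.19 × 620 = $3837.80
Total = $16463.10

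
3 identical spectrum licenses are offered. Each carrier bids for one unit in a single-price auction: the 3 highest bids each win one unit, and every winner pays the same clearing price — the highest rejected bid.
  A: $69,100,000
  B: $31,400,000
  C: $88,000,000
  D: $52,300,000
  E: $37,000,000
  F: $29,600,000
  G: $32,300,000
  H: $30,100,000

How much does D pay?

D pays $37,000,000

Bids ranked high→low: 88,000,000 (C), 69,100,000 (A), 52,300,000 (D), 37,000,000 (E), 32,300,000 (G), …
The 3 highest are C, A, D.
Highest unsuccessful bid: $37,000,000 → clearing price.
D wins → pays $37,000,000.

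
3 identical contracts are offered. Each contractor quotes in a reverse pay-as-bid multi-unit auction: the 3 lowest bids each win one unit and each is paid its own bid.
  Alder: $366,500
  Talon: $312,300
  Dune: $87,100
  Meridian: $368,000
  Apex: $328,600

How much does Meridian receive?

Ordering the bids: 87,100 (Dune), 312,300 (Talon), 328,600 (Apex), 366,500 (Alder), 368,000 (Meridian)
Lowest 3: Dune, Talon, Apex.
Meridian does not win → $0.

Meridian is paid $0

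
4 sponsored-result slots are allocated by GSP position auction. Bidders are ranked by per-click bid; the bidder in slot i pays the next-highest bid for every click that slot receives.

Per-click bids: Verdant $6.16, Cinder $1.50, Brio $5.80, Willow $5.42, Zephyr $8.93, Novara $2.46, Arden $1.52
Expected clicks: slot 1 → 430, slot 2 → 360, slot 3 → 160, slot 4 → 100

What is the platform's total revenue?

Total revenue: $5850.00

Per-click bids in order: $8.93 (Zephyr) > $6.16 (Verdant) > $5.80 (Brio) > $5.42 (Willow) > $2.46 (Novara) > …
Slot 1: Zephyr pays $6.16 × 430 = $2648.80
Slot 2: Verdant pays $5.80 × 360 = $2088.00
Slot 3: Brio pays $5.42 × 160 = $867.20
Slot 4: Willow pays $2.46 × 100 = $246.00
Total = $5850.00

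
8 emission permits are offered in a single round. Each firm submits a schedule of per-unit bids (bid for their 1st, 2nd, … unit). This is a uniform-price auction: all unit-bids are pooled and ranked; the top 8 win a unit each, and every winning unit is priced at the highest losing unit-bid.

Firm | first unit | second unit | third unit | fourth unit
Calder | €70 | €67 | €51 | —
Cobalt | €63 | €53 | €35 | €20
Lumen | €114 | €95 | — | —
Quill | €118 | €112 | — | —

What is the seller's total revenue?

Total revenue: €408

Pooled unit-bids ranked (top 8): 118 (Quill-1), 114 (Lumen-1), 112 (Quill-2), 95 (Lumen-2), 70 (Calder-1), 67 (Calder-2), 63 (Cobalt-1), 53 (Cobalt-2)
Highest rejected unit-bid = €51.
Allocation: Calder 2, Cobalt 2, Lumen 2, Quill 2. Every unit priced at €51.
Revenue = 8 × 51 = €408.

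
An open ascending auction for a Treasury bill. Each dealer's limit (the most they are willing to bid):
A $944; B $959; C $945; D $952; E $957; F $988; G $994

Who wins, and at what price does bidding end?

G wins at $988

Sorting limits: 994 (G) > 988 (F) > 959 (B) > 957 (E) > 952 (D) > 945 (C) > …
Once the price passes $988, only G is left; the hammer falls at F's limit of $988.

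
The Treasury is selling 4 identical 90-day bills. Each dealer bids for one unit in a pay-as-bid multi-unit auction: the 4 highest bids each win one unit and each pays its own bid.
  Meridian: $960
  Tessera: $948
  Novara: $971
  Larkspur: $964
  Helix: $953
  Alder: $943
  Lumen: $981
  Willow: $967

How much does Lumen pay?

Bids ranked high→low: 981 (Lumen), 971 (Novara), 967 (Willow), 964 (Larkspur), 960 (Meridian), 953 (Helix), …
Top 4: Lumen, Novara, Willow, Larkspur.
Lumen wins → own bid $981.

Lumen pays $981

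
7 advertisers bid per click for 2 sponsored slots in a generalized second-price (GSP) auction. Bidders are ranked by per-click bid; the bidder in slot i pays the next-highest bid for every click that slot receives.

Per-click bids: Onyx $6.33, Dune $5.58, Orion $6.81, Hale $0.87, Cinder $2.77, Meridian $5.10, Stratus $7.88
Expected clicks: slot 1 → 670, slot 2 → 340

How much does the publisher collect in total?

Ranked by bid: $7.88 (Stratus) > $6.81 (Orion) > $6.33 (Onyx) > …
Slot 1: Stratus pays $6.81 × 670 = $4562.70
Slot 2: Orion pays $6.33 × 340 = $2152.20
Total = $6714.90

Total revenue: $6714.90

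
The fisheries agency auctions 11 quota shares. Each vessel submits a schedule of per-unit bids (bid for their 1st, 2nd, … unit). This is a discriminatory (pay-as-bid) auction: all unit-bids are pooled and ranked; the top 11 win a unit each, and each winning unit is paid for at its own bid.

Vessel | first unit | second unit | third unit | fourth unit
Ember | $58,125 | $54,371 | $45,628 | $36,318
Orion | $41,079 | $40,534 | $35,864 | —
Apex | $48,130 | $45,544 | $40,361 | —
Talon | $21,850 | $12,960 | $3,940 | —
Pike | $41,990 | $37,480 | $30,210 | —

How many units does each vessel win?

Apex 3, Ember 4, Orion 2, Pike 2

Pooled unit-bids ranked (top 11): 58,125 (Ember-1), 54,371 (Ember-2), 48,130 (Apex-1), 45,628 (Ember-3), 45,544 (Apex-2), 41,990 (Pike-1), 41,079 (Orion-1), 40,534 (Orion-2), 40,361 (Apex-3), 37,480 (Pike-2), 36,318 (Ember-4)
Next rejected bid: $35,864 (not a price — pay-as-bid).
Allocation: Apex 3, Ember 4, Orion 2, Pike 2.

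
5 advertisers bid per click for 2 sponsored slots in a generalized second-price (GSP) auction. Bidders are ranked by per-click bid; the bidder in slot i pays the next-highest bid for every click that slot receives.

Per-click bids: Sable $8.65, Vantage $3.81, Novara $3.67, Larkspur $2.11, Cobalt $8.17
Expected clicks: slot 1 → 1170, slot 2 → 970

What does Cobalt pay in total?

Sorting advertisers: $8.65 (Sable) > $8.17 (Cobalt) > $3.81 (Vantage) > …
Cobalt holds slot 2 → pays next bid $3.81 × 970 clicks = $3695.70.

Cobalt pays $3695.70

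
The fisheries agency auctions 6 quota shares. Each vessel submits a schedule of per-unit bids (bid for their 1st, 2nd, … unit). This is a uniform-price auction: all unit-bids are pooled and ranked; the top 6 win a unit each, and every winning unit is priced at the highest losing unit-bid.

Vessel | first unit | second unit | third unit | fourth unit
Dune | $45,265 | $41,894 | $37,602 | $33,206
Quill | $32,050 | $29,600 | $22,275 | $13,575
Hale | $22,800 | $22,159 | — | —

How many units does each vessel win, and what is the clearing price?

All unit-bids, highest first — top 6: 45,265 (Dune-1), 41,894 (Dune-2), 37,602 (Dune-3), 33,206 (Dune-4), 32,050 (Quill-1), 29,600 (Quill-2)
First bid not allocated: $22,800.
Allocation: Dune 4, Quill 2.

Dune 4, Quill 2; clearing price $22,800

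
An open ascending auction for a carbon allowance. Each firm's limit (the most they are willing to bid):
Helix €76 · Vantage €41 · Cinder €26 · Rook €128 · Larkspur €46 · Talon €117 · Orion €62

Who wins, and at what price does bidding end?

Rule: the price rises until one bidder remains; the winner pays the price at which the last rival dropped out.
Sorting limits: 128 (Rook) > 117 (Talon) > 76 (Helix) > 62 (Orion) > 46 (Larkspur) > 41 (Vantage) > …
Talon is the last rival to drop out, at €117; Rook remains and wins at that price.

Rook wins at €117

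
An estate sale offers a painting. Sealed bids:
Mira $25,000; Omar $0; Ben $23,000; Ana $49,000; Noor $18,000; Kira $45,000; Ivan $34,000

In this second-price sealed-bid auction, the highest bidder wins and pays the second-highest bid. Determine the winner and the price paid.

Ana pays $45,000

Bids in order: 49,000 (Ana) > 45,000 (Kira) > 34,000 (Ivan) > 25,000 (Mira) > 23,000 (Ben) > 18,000 (Noor) > …
Second-price: Ana pays Kira's bid of $45,000.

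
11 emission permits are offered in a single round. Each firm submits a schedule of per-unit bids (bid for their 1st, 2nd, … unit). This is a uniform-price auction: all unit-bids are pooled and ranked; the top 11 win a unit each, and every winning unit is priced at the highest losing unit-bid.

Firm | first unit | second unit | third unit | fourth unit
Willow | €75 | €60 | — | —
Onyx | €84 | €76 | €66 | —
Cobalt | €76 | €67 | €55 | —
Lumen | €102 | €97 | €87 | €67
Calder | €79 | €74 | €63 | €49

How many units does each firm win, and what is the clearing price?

All unit-bids, highest first — top 11: 102 (Lumen-1), 97 (Lumen-2), 87 (Lumen-3), 84 (Onyx-1), 79 (Calder-1), 76 (Onyx-2), 76 (Cobalt-1), 75 (Willow-1), 74 (Calder-2), 67 (Cobalt-2), 67 (Lumen-4)
The (k+1)-th unit-bid is €66.
Allocation: Calder 2, Cobalt 2, Lumen 4, Onyx 2, Willow 1.

Calder 2, Cobalt 2, Lumen 4, Onyx 2, Willow 1; clearing price €66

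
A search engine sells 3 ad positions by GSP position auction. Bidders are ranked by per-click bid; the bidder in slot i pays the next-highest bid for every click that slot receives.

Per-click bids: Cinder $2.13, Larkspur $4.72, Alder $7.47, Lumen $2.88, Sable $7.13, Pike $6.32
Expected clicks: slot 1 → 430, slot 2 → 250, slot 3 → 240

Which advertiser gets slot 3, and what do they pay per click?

Pike; $4.72 per click

Sorting advertisers: $7.47 (Alder) > $7.13 (Sable) > $6.32 (Pike) > $4.72 (Larkspur) > …
Slot 3 goes to the third-ranked bidder, Pike, who pays the next bid down: $4.72/click.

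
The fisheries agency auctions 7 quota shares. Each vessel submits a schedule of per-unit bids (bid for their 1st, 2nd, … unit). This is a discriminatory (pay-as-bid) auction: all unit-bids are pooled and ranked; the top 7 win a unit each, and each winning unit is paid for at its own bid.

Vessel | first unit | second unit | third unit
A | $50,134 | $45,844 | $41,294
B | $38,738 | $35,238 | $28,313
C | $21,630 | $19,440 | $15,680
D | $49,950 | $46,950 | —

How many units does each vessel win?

A 3, B 2, D 2

Pooled unit-bids ranked (top 7): 50,134 (A-1), 49,950 (D-1), 46,950 (D-2), 45,844 (A-2), 41,294 (A-3), 38,738 (B-1), 35,238 (B-2)
Next rejected bid: $28,313 (not a price — pay-as-bid).
Allocation: A 3, B 2, D 2.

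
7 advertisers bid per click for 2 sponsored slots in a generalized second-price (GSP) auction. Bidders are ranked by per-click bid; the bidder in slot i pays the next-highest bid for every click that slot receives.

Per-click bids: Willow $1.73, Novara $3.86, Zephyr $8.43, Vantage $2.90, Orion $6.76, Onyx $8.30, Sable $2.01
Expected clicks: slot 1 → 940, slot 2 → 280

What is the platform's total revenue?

Total revenue: $9694.80

Sorting advertisers: $8.43 (Zephyr) > $8.30 (Onyx) > $6.76 (Orion) > …
Slot 1: Zephyr pays $8.30 × 940 = $7802.00
Slot 2: Onyx pays $6.76 × 280 = $1892.80
Total = $9694.80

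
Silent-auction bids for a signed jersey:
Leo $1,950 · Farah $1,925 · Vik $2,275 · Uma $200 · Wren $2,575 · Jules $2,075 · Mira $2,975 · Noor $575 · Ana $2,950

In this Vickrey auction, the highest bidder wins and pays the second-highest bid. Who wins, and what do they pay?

Mira pays $2,950

Bids ranked: 2,975 (Mira) > 2,950 (Ana) > 2,575 (Wren) > 2,275 (Vik) > 2,075 (Jules) > 1,950 (Leo) > …
Mira wins with the highest bid; price is set by the runner-up at $2,950.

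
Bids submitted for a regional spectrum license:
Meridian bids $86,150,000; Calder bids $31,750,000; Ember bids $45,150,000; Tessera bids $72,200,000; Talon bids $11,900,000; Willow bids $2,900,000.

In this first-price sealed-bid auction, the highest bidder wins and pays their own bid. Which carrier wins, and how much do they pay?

Sorting bids: 86,150,000 (Meridian) > 72,200,000 (Tessera) > 45,150,000 (Ember) > 31,750,000 (Calder) > 11,900,000 (Talon) > 2,900,000 (Willow)
Meridian has the highest bid and pays exactly that: $86,150,000.

Meridian pays $86,150,000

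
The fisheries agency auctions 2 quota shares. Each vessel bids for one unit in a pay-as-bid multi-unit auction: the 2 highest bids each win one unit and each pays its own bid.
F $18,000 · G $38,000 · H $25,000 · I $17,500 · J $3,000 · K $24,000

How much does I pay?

I pays $0

Sorting: 38,000 (G), 25,000 (H), 24,000 (K), 18,000 (F), …
Winners (2 units): G, H.
I does not win → $0.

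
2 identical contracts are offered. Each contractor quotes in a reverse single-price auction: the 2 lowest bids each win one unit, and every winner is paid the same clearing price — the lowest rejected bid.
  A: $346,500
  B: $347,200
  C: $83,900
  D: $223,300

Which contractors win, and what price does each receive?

Bids ranked low→high: 83,900 (C), 223,300 (D), 346,500 (A), 347,200 (B)
Winners (2 units): C, D.
Lowest unsuccessful bid: $346,500 → clearing price.

C, D; each is paid $346,500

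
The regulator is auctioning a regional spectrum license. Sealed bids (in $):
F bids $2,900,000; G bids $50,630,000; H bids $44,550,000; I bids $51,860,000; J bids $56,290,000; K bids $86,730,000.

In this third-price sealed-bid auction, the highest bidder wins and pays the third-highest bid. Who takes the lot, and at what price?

Third-price sealed-bid auction: the highest bidder wins and pays the third-highest bid.
Bids ranked: 86,730,000 (K) > 56,290,000 (J) > 51,860,000 (I) > 50,630,000 (G) > 44,550,000 (H) > 2,900,000 (F)
K wins; payment is bid #3 in the ranking = $51,860,000.

K pays $51,860,000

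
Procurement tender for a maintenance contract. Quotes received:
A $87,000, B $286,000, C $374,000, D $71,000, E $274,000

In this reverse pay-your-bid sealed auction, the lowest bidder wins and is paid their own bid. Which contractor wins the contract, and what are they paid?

Rule: the lowest bidder wins and is paid their own bid.
Sorting bids: 71,000 (D) < 87,000 (A) < 274,000 (E) < 286,000 (B) < 374,000 (C)
D has the lowest bid and is paid exactly that: $71,000.

D is paid $71,000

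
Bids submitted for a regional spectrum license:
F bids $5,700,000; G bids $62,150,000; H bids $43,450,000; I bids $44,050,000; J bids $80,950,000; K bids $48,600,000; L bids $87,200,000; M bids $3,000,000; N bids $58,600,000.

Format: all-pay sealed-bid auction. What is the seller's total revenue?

Sorting bids: 87,200,000 (L) > 80,950,000 (J) > 62,150,000 (G) > 58,600,000 (N) > 48,600,000 (K) > 44,050,000 (I) > …
Every bidder forfeits their bid regardless of winning.
Revenue = 5,700,000 + 62,150,000 + 43,450,000 + 44,050,000 + 80,950,000 + 48,600,000 + 87,200,000 + 3,000,000 + 58,600,000 = $433,700,000.

Total revenue: $433,700,000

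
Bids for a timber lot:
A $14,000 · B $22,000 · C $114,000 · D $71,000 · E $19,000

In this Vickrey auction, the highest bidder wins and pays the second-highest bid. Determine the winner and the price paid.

C pays $71,000

Bids in order: 114,000 (C) > 71,000 (D) > 22,000 (B) > 19,000 (E) > 14,000 (A)
C is highest; pays the second-highest bid, $71,000.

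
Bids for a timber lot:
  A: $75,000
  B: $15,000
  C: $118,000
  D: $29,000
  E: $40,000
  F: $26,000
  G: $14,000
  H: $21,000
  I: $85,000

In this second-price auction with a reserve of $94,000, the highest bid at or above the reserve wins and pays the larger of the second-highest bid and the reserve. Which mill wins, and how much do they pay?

C pays $94,000

Rule: the highest bid at or above the reserve wins and pays the larger of the second-highest bid and the reserve.
Bids ranked: 118,000 (C) > 85,000 (I) > 75,000 (A) > 40,000 (E) > 29,000 (D) > 26,000 (F) > …
Highest eligible bid: C at $118,000.
max(second-highest $85,000, reserve $94,000) = $94,000.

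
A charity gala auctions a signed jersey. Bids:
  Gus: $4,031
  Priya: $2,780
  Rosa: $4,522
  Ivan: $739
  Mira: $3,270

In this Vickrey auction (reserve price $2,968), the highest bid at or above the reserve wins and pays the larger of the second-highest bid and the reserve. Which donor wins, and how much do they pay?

Rosa pays $4,031

Vickrey auction (reserve price $2,968): the highest bid at or above the reserve wins and pays the larger of the second-highest bid and the reserve.
Sorting bids: 4,522 (Rosa) > 4,031 (Gus) > 3,270 (Mira) > 2,780 (Priya) > 739 (Ivan)
Rosa has the top bid at or above the reserve ($4,522).
Second-highest bid $4,031 exceeds the reserve $2,968 → payment $4,031.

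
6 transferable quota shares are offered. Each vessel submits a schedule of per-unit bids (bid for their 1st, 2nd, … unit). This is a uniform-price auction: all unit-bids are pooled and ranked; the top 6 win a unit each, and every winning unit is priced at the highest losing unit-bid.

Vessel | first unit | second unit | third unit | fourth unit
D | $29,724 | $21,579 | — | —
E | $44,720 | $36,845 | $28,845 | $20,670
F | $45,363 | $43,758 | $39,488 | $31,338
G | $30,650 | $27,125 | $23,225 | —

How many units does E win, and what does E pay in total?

E: 2 units, pays $61,300

All unit-bids, highest first — top 6: 45,363 (F-1), 44,720 (E-1), 43,758 (F-2), 39,488 (F-3), 36,845 (E-2), 31,338 (F-4)
The (k+1)-th unit-bid is $30,650.
E wins 2 unit(s) at $30,650 each.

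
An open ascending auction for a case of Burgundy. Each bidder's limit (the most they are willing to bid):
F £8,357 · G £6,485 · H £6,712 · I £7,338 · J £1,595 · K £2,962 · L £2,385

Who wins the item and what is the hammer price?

F wins at £7,338

Rule: the price rises until one bidder remains; the winner pays the price at which the last rival dropped out.
Limits ranked: 8,357 (F) > 7,338 (I) > 6,712 (H) > 6,485 (G) > 2,962 (K) > 2,385 (L) > …
Bidding ends when I exits at £7,338; F takes it.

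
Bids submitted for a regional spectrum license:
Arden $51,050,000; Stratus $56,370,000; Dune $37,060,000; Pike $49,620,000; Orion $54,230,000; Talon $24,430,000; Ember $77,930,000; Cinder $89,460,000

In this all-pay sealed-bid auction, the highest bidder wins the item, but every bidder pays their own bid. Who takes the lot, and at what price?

Cinder pays $89,460,000

Rule: the highest bidder wins the item, but every bidder pays their own bid.
Bids in order: 89,460,000 (Cinder) > 77,930,000 (Ember) > 56,370,000 (Stratus) > 54,230,000 (Orion) > 51,050,000 (Arden) > 49,620,000 (Pike) > …
Cinder wins with the top bid; all bids are sunk regardless.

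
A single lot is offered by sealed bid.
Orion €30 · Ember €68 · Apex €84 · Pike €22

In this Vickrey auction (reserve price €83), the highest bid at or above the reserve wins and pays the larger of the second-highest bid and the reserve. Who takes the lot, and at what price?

Vickrey auction (reserve price €83): the highest bid at or above the reserve wins and pays the larger of the second-highest bid and the reserve.
Sorting bids: 84 (Apex) > 68 (Ember) > 30 (Orion) > 22 (Pike)
Highest eligible bid: Apex at €84.
max(second-highest €68, reserve €83) = €83.

Apex pays €83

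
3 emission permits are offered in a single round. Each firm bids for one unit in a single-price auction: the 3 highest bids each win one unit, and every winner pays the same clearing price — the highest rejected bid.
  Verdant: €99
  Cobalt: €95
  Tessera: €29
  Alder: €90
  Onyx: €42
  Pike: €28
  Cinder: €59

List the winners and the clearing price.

Verdant, Cobalt, Alder; each pays €59

Ordering the bids: 99 (Verdant), 95 (Cobalt), 90 (Alder), 59 (Cinder), 42 (Onyx), …
The 3 highest are Verdant, Cobalt, Alder.
First losing bid is Cinder's €59, which sets the uniform price.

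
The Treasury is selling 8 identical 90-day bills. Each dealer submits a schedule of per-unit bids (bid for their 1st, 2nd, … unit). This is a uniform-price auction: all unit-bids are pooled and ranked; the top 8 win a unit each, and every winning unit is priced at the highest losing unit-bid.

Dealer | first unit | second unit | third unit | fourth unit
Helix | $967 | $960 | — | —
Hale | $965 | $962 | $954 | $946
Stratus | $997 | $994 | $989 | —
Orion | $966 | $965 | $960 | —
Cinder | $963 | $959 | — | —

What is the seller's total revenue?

Merging the schedules and taking the best 8: 997 (Stratus-1), 994 (Stratus-2), 989 (Stratus-3), 967 (Helix-1), 966 (Orion-1), 965 (Hale-1), 965 (Orion-2), 963 (Cinder-1)
Highest rejected unit-bid = $962.
Allocation: Cinder 1, Hale 1, Helix 1, Orion 2, Stratus 3. Every unit priced at $962.
Revenue = 8 × 962 = $7,696.

Total revenue: $7,696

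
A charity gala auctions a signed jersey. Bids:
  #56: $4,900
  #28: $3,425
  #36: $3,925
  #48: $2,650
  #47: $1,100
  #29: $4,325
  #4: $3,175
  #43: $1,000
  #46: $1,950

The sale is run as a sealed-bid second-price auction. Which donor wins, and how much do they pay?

Bids ranked: 4,900 (#56) > 4,325 (#29) > 3,925 (#36) > 3,425 (#28) > 3,175 (#4) > 2,650 (#48) > …
#56 is highest; pays the second-highest bid, $4,325.

#56 pays $4,325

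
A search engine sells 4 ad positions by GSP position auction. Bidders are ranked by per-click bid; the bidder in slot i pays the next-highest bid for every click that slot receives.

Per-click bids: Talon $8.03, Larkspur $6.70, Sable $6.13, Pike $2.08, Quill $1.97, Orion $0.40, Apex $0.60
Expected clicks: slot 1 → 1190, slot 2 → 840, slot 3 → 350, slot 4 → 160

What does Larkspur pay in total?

Per-click bids in order: $8.03 (Talon) > $6.70 (Larkspur) > $6.13 (Sable) > $2.08 (Pike) > $1.97 (Quill) > …
Larkspur holds slot 2 → pays next bid $6.13 × 840 clicks = $5149.20.

Larkspur pays $5149.20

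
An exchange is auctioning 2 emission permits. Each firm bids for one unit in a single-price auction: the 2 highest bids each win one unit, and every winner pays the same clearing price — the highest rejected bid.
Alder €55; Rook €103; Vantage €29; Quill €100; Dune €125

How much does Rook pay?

Rook pays €100

Bids ranked high→low: 125 (Dune), 103 (Rook), 100 (Quill), 55 (Alder), …
Top 2: Dune, Rook.
Clearing price = highest rejected bid = €100.
Rook wins → pays €100.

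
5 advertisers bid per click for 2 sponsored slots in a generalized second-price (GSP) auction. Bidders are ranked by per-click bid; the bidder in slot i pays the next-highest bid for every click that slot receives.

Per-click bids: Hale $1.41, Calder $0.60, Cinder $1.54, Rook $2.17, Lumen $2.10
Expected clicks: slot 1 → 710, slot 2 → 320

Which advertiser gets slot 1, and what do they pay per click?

Rook; $2.10 per click

Ranked by bid: $2.17 (Rook) > $2.10 (Lumen) > $1.54 (Cinder) > …
Slot 1 goes to the first-ranked bidder, Rook, who pays the next bid down: $2.10/click.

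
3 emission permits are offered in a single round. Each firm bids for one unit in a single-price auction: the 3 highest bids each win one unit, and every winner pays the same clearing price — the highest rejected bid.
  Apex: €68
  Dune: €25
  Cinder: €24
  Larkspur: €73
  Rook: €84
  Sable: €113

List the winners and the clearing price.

Sable, Rook, Larkspur; each pays €68

Sorting: 113 (Sable), 84 (Rook), 73 (Larkspur), 68 (Apex), 25 (Dune), …
The 3 highest are Sable, Rook, Larkspur.
Clearing price = highest rejected bid = €68.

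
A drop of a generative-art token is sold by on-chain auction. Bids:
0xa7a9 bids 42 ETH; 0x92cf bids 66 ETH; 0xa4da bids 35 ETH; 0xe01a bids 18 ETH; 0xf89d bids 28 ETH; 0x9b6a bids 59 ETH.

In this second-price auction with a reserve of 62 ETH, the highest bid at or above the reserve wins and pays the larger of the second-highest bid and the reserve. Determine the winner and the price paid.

0x92cf pays 62 ETH

Bids ranked: 66 (0x92cf) > 59 (0x9b6a) > 42 (0xa7a9) > 35 (0xa4da) > 28 (0xf89d) > 18 (0xe01a)
0x92cf has the top bid at or above the reserve (66 ETH).
max(second-highest 59 ETH, reserve 62 ETH) = 62 ETH.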